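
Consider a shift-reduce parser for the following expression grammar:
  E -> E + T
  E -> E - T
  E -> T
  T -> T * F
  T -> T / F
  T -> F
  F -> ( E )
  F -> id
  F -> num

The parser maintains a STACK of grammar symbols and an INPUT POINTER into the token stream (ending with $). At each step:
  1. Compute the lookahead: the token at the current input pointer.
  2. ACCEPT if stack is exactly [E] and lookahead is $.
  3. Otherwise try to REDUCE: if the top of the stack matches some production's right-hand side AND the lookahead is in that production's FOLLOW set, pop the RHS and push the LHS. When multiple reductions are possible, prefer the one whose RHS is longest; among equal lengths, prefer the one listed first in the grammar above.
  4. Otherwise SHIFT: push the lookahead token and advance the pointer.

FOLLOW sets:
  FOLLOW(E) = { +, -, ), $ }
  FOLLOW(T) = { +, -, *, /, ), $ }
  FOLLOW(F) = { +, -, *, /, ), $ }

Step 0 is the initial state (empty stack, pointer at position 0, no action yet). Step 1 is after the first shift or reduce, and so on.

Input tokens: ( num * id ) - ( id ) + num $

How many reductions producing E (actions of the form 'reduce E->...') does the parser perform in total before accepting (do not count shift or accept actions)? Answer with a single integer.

Step 1: shift (. Stack=[(] ptr=1 lookahead=num remaining=[num * id ) - ( id ) + num $]
Step 2: shift num. Stack=[( num] ptr=2 lookahead=* remaining=[* id ) - ( id ) + num $]
Step 3: reduce F->num. Stack=[( F] ptr=2 lookahead=* remaining=[* id ) - ( id ) + num $]
Step 4: reduce T->F. Stack=[( T] ptr=2 lookahead=* remaining=[* id ) - ( id ) + num $]
Step 5: shift *. Stack=[( T *] ptr=3 lookahead=id remaining=[id ) - ( id ) + num $]
Step 6: shift id. Stack=[( T * id] ptr=4 lookahead=) remaining=[) - ( id ) + num $]
Step 7: reduce F->id. Stack=[( T * F] ptr=4 lookahead=) remaining=[) - ( id ) + num $]
Step 8: reduce T->T * F. Stack=[( T] ptr=4 lookahead=) remaining=[) - ( id ) + num $]
Step 9: reduce E->T. Stack=[( E] ptr=4 lookahead=) remaining=[) - ( id ) + num $]
Step 10: shift ). Stack=[( E )] ptr=5 lookahead=- remaining=[- ( id ) + num $]
Step 11: reduce F->( E ). Stack=[F] ptr=5 lookahead=- remaining=[- ( id ) + num $]
Step 12: reduce T->F. Stack=[T] ptr=5 lookahead=- remaining=[- ( id ) + num $]
Step 13: reduce E->T. Stack=[E] ptr=5 lookahead=- remaining=[- ( id ) + num $]
Step 14: shift -. Stack=[E -] ptr=6 lookahead=( remaining=[( id ) + num $]
Step 15: shift (. Stack=[E - (] ptr=7 lookahead=id remaining=[id ) + num $]
Step 16: shift id. Stack=[E - ( id] ptr=8 lookahead=) remaining=[) + num $]
Step 17: reduce F->id. Stack=[E - ( F] ptr=8 lookahead=) remaining=[) + num $]
Step 18: reduce T->F. Stack=[E - ( T] ptr=8 lookahead=) remaining=[) + num $]
Step 19: reduce E->T. Stack=[E - ( E] ptr=8 lookahead=) remaining=[) + num $]
Step 20: shift ). Stack=[E - ( E )] ptr=9 lookahead=+ remaining=[+ num $]
Step 21: reduce F->( E ). Stack=[E - F] ptr=9 lookahead=+ remaining=[+ num $]
Step 22: reduce T->F. Stack=[E - T] ptr=9 lookahead=+ remaining=[+ num $]
Step 23: reduce E->E - T. Stack=[E] ptr=9 lookahead=+ remaining=[+ num $]
Step 24: shift +. Stack=[E +] ptr=10 lookahead=num remaining=[num $]
Step 25: shift num. Stack=[E + num] ptr=11 lookahead=$ remaining=[$]
Step 26: reduce F->num. Stack=[E + F] ptr=11 lookahead=$ remaining=[$]
Step 27: reduce T->F. Stack=[E + T] ptr=11 lookahead=$ remaining=[$]
Step 28: reduce E->E + T. Stack=[E] ptr=11 lookahead=$ remaining=[$]
Step 29: accept. Stack=[E] ptr=11 lookahead=$ remaining=[$]

Answer: 5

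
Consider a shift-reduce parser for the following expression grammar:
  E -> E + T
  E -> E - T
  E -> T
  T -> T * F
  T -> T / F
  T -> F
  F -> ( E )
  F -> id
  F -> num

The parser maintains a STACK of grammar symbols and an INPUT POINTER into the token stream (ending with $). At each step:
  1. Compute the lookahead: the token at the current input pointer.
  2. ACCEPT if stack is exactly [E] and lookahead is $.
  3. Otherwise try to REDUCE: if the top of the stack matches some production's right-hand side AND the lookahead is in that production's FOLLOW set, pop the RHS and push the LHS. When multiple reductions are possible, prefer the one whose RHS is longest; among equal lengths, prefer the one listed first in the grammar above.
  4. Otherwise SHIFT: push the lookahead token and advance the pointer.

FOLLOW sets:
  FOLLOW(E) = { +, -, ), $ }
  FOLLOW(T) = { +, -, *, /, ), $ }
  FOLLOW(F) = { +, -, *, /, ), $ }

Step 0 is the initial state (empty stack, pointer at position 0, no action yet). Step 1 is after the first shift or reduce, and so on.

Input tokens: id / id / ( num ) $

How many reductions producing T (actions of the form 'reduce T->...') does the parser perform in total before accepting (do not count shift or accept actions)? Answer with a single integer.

Answer: 4

Derivation:
Step 1: shift id. Stack=[id] ptr=1 lookahead=/ remaining=[/ id / ( num ) $]
Step 2: reduce F->id. Stack=[F] ptr=1 lookahead=/ remaining=[/ id / ( num ) $]
Step 3: reduce T->F. Stack=[T] ptr=1 lookahead=/ remaining=[/ id / ( num ) $]
Step 4: shift /. Stack=[T /] ptr=2 lookahead=id remaining=[id / ( num ) $]
Step 5: shift id. Stack=[T / id] ptr=3 lookahead=/ remaining=[/ ( num ) $]
Step 6: reduce F->id. Stack=[T / F] ptr=3 lookahead=/ remaining=[/ ( num ) $]
Step 7: reduce T->T / F. Stack=[T] ptr=3 lookahead=/ remaining=[/ ( num ) $]
Step 8: shift /. Stack=[T /] ptr=4 lookahead=( remaining=[( num ) $]
Step 9: shift (. Stack=[T / (] ptr=5 lookahead=num remaining=[num ) $]
Step 10: shift num. Stack=[T / ( num] ptr=6 lookahead=) remaining=[) $]
Step 11: reduce F->num. Stack=[T / ( F] ptr=6 lookahead=) remaining=[) $]
Step 12: reduce T->F. Stack=[T / ( T] ptr=6 lookahead=) remaining=[) $]
Step 13: reduce E->T. Stack=[T / ( E] ptr=6 lookahead=) remaining=[) $]
Step 14: shift ). Stack=[T / ( E )] ptr=7 lookahead=$ remaining=[$]
Step 15: reduce F->( E ). Stack=[T / F] ptr=7 lookahead=$ remaining=[$]
Step 16: reduce T->T / F. Stack=[T] ptr=7 lookahead=$ remaining=[$]
Step 17: reduce E->T. Stack=[E] ptr=7 lookahead=$ remaining=[$]
Step 18: accept. Stack=[E] ptr=7 lookahead=$ remaining=[$]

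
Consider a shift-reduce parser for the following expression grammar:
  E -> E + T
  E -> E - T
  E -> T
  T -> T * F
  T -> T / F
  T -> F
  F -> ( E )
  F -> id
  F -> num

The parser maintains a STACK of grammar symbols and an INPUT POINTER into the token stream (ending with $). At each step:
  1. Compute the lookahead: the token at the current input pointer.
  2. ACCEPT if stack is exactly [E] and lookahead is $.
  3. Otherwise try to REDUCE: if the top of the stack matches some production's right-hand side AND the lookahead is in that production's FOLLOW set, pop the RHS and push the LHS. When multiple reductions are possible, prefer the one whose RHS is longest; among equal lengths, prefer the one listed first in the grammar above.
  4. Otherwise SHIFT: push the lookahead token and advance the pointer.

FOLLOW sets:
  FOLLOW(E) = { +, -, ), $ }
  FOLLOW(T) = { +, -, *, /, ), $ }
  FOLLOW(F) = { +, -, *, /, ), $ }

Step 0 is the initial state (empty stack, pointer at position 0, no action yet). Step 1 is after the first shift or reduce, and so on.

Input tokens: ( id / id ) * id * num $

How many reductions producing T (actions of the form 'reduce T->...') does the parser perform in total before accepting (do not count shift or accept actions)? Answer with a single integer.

Step 1: shift (. Stack=[(] ptr=1 lookahead=id remaining=[id / id ) * id * num $]
Step 2: shift id. Stack=[( id] ptr=2 lookahead=/ remaining=[/ id ) * id * num $]
Step 3: reduce F->id. Stack=[( F] ptr=2 lookahead=/ remaining=[/ id ) * id * num $]
Step 4: reduce T->F. Stack=[( T] ptr=2 lookahead=/ remaining=[/ id ) * id * num $]
Step 5: shift /. Stack=[( T /] ptr=3 lookahead=id remaining=[id ) * id * num $]
Step 6: shift id. Stack=[( T / id] ptr=4 lookahead=) remaining=[) * id * num $]
Step 7: reduce F->id. Stack=[( T / F] ptr=4 lookahead=) remaining=[) * id * num $]
Step 8: reduce T->T / F. Stack=[( T] ptr=4 lookahead=) remaining=[) * id * num $]
Step 9: reduce E->T. Stack=[( E] ptr=4 lookahead=) remaining=[) * id * num $]
Step 10: shift ). Stack=[( E )] ptr=5 lookahead=* remaining=[* id * num $]
Step 11: reduce F->( E ). Stack=[F] ptr=5 lookahead=* remaining=[* id * num $]
Step 12: reduce T->F. Stack=[T] ptr=5 lookahead=* remaining=[* id * num $]
Step 13: shift *. Stack=[T *] ptr=6 lookahead=id remaining=[id * num $]
Step 14: shift id. Stack=[T * id] ptr=7 lookahead=* remaining=[* num $]
Step 15: reduce F->id. Stack=[T * F] ptr=7 lookahead=* remaining=[* num $]
Step 16: reduce T->T * F. Stack=[T] ptr=7 lookahead=* remaining=[* num $]
Step 17: shift *. Stack=[T *] ptr=8 lookahead=num remaining=[num $]
Step 18: shift num. Stack=[T * num] ptr=9 lookahead=$ remaining=[$]
Step 19: reduce F->num. Stack=[T * F] ptr=9 lookahead=$ remaining=[$]
Step 20: reduce T->T * F. Stack=[T] ptr=9 lookahead=$ remaining=[$]
Step 21: reduce E->T. Stack=[E] ptr=9 lookahead=$ remaining=[$]
Step 22: accept. Stack=[E] ptr=9 lookahead=$ remaining=[$]

Answer: 5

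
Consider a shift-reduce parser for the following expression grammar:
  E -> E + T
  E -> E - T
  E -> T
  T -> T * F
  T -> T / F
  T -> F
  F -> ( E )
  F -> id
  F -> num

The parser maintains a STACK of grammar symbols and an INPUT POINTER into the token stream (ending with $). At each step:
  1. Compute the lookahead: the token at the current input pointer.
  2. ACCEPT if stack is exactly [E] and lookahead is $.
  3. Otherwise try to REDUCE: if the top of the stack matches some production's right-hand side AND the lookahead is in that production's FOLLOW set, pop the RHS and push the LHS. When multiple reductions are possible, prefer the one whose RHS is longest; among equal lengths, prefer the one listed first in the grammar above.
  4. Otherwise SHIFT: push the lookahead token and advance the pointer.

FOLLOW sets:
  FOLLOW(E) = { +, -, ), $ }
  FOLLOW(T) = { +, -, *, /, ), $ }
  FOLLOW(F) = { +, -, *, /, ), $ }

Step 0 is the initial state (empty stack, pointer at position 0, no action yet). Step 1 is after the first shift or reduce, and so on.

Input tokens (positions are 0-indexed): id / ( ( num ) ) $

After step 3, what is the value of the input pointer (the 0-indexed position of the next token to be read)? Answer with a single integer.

Answer: 1

Derivation:
Step 1: shift id. Stack=[id] ptr=1 lookahead=/ remaining=[/ ( ( num ) ) $]
Step 2: reduce F->id. Stack=[F] ptr=1 lookahead=/ remaining=[/ ( ( num ) ) $]
Step 3: reduce T->F. Stack=[T] ptr=1 lookahead=/ remaining=[/ ( ( num ) ) $]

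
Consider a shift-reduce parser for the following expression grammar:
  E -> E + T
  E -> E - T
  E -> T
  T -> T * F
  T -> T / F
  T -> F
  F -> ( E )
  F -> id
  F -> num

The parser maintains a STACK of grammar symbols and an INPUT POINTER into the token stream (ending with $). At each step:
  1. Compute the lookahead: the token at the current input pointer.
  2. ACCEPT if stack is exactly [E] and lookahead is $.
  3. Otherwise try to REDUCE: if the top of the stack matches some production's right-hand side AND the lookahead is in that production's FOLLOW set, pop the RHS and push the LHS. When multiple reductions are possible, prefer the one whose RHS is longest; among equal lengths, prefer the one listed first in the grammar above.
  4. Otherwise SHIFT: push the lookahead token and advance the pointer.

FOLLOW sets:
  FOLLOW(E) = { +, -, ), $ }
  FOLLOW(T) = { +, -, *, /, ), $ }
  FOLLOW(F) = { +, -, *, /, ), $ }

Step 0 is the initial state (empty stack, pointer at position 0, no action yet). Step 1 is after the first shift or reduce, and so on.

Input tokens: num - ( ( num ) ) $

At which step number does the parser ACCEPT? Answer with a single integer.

Step 1: shift num. Stack=[num] ptr=1 lookahead=- remaining=[- ( ( num ) ) $]
Step 2: reduce F->num. Stack=[F] ptr=1 lookahead=- remaining=[- ( ( num ) ) $]
Step 3: reduce T->F. Stack=[T] ptr=1 lookahead=- remaining=[- ( ( num ) ) $]
Step 4: reduce E->T. Stack=[E] ptr=1 lookahead=- remaining=[- ( ( num ) ) $]
Step 5: shift -. Stack=[E -] ptr=2 lookahead=( remaining=[( ( num ) ) $]
Step 6: shift (. Stack=[E - (] ptr=3 lookahead=( remaining=[( num ) ) $]
Step 7: shift (. Stack=[E - ( (] ptr=4 lookahead=num remaining=[num ) ) $]
Step 8: shift num. Stack=[E - ( ( num] ptr=5 lookahead=) remaining=[) ) $]
Step 9: reduce F->num. Stack=[E - ( ( F] ptr=5 lookahead=) remaining=[) ) $]
Step 10: reduce T->F. Stack=[E - ( ( T] ptr=5 lookahead=) remaining=[) ) $]
Step 11: reduce E->T. Stack=[E - ( ( E] ptr=5 lookahead=) remaining=[) ) $]
Step 12: shift ). Stack=[E - ( ( E )] ptr=6 lookahead=) remaining=[) $]
Step 13: reduce F->( E ). Stack=[E - ( F] ptr=6 lookahead=) remaining=[) $]
Step 14: reduce T->F. Stack=[E - ( T] ptr=6 lookahead=) remaining=[) $]
Step 15: reduce E->T. Stack=[E - ( E] ptr=6 lookahead=) remaining=[) $]
Step 16: shift ). Stack=[E - ( E )] ptr=7 lookahead=$ remaining=[$]
Step 17: reduce F->( E ). Stack=[E - F] ptr=7 lookahead=$ remaining=[$]
Step 18: reduce T->F. Stack=[E - T] ptr=7 lookahead=$ remaining=[$]
Step 19: reduce E->E - T. Stack=[E] ptr=7 lookahead=$ remaining=[$]
Step 20: accept. Stack=[E] ptr=7 lookahead=$ remaining=[$]

Answer: 20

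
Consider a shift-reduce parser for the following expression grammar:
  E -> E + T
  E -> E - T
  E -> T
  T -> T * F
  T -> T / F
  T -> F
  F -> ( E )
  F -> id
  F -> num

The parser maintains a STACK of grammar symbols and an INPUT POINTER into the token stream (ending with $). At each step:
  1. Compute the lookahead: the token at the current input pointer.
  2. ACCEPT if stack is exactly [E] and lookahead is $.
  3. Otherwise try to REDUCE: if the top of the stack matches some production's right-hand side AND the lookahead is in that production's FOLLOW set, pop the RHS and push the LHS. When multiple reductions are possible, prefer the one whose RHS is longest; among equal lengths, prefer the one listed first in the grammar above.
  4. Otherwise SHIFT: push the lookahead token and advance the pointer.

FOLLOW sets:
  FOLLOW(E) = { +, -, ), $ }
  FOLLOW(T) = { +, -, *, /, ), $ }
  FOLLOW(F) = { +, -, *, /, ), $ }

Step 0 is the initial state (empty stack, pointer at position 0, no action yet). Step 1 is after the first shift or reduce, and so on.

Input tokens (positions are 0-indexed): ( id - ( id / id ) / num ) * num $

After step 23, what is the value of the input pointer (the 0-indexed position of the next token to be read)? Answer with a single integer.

Step 1: shift (. Stack=[(] ptr=1 lookahead=id remaining=[id - ( id / id ) / num ) * num $]
Step 2: shift id. Stack=[( id] ptr=2 lookahead=- remaining=[- ( id / id ) / num ) * num $]
Step 3: reduce F->id. Stack=[( F] ptr=2 lookahead=- remaining=[- ( id / id ) / num ) * num $]
Step 4: reduce T->F. Stack=[( T] ptr=2 lookahead=- remaining=[- ( id / id ) / num ) * num $]
Step 5: reduce E->T. Stack=[( E] ptr=2 lookahead=- remaining=[- ( id / id ) / num ) * num $]
Step 6: shift -. Stack=[( E -] ptr=3 lookahead=( remaining=[( id / id ) / num ) * num $]
Step 7: shift (. Stack=[( E - (] ptr=4 lookahead=id remaining=[id / id ) / num ) * num $]
Step 8: shift id. Stack=[( E - ( id] ptr=5 lookahead=/ remaining=[/ id ) / num ) * num $]
Step 9: reduce F->id. Stack=[( E - ( F] ptr=5 lookahead=/ remaining=[/ id ) / num ) * num $]
Step 10: reduce T->F. Stack=[( E - ( T] ptr=5 lookahead=/ remaining=[/ id ) / num ) * num $]
Step 11: shift /. Stack=[( E - ( T /] ptr=6 lookahead=id remaining=[id ) / num ) * num $]
Step 12: shift id. Stack=[( E - ( T / id] ptr=7 lookahead=) remaining=[) / num ) * num $]
Step 13: reduce F->id. Stack=[( E - ( T / F] ptr=7 lookahead=) remaining=[) / num ) * num $]
Step 14: reduce T->T / F. Stack=[( E - ( T] ptr=7 lookahead=) remaining=[) / num ) * num $]
Step 15: reduce E->T. Stack=[( E - ( E] ptr=7 lookahead=) remaining=[) / num ) * num $]
Step 16: shift ). Stack=[( E - ( E )] ptr=8 lookahead=/ remaining=[/ num ) * num $]
Step 17: reduce F->( E ). Stack=[( E - F] ptr=8 lookahead=/ remaining=[/ num ) * num $]
Step 18: reduce T->F. Stack=[( E - T] ptr=8 lookahead=/ remaining=[/ num ) * num $]
Step 19: shift /. Stack=[( E - T /] ptr=9 lookahead=num remaining=[num ) * num $]
Step 20: shift num. Stack=[( E - T / num] ptr=10 lookahead=) remaining=[) * num $]
Step 21: reduce F->num. Stack=[( E - T / F] ptr=10 lookahead=) remaining=[) * num $]
Step 22: reduce T->T / F. Stack=[( E - T] ptr=10 lookahead=) remaining=[) * num $]
Step 23: reduce E->E - T. Stack=[( E] ptr=10 lookahead=) remaining=[) * num $]

Answer: 10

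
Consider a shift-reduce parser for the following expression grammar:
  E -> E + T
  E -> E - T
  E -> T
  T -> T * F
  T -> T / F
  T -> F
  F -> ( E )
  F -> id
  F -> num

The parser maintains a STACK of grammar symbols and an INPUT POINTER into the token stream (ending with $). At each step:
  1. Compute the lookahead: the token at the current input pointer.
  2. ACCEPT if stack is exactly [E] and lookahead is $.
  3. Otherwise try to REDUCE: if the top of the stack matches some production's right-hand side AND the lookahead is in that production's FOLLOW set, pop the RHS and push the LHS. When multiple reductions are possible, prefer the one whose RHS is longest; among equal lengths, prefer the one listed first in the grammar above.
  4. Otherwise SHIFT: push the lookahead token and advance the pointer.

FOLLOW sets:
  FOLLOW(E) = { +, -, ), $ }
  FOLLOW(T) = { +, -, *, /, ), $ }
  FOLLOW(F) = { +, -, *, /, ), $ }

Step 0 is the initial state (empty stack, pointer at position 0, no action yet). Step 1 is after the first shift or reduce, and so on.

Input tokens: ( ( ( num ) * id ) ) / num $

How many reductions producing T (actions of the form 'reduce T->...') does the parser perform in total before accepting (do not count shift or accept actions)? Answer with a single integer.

Answer: 6

Derivation:
Step 1: shift (. Stack=[(] ptr=1 lookahead=( remaining=[( ( num ) * id ) ) / num $]
Step 2: shift (. Stack=[( (] ptr=2 lookahead=( remaining=[( num ) * id ) ) / num $]
Step 3: shift (. Stack=[( ( (] ptr=3 lookahead=num remaining=[num ) * id ) ) / num $]
Step 4: shift num. Stack=[( ( ( num] ptr=4 lookahead=) remaining=[) * id ) ) / num $]
Step 5: reduce F->num. Stack=[( ( ( F] ptr=4 lookahead=) remaining=[) * id ) ) / num $]
Step 6: reduce T->F. Stack=[( ( ( T] ptr=4 lookahead=) remaining=[) * id ) ) / num $]
Step 7: reduce E->T. Stack=[( ( ( E] ptr=4 lookahead=) remaining=[) * id ) ) / num $]
Step 8: shift ). Stack=[( ( ( E )] ptr=5 lookahead=* remaining=[* id ) ) / num $]
Step 9: reduce F->( E ). Stack=[( ( F] ptr=5 lookahead=* remaining=[* id ) ) / num $]
Step 10: reduce T->F. Stack=[( ( T] ptr=5 lookahead=* remaining=[* id ) ) / num $]
Step 11: shift *. Stack=[( ( T *] ptr=6 lookahead=id remaining=[id ) ) / num $]
Step 12: shift id. Stack=[( ( T * id] ptr=7 lookahead=) remaining=[) ) / num $]
Step 13: reduce F->id. Stack=[( ( T * F] ptr=7 lookahead=) remaining=[) ) / num $]
Step 14: reduce T->T * F. Stack=[( ( T] ptr=7 lookahead=) remaining=[) ) / num $]
Step 15: reduce E->T. Stack=[( ( E] ptr=7 lookahead=) remaining=[) ) / num $]
Step 16: shift ). Stack=[( ( E )] ptr=8 lookahead=) remaining=[) / num $]
Step 17: reduce F->( E ). Stack=[( F] ptr=8 lookahead=) remaining=[) / num $]
Step 18: reduce T->F. Stack=[( T] ptr=8 lookahead=) remaining=[) / num $]
Step 19: reduce E->T. Stack=[( E] ptr=8 lookahead=) remaining=[) / num $]
Step 20: shift ). Stack=[( E )] ptr=9 lookahead=/ remaining=[/ num $]
Step 21: reduce F->( E ). Stack=[F] ptr=9 lookahead=/ remaining=[/ num $]
Step 22: reduce T->F. Stack=[T] ptr=9 lookahead=/ remaining=[/ num $]
Step 23: shift /. Stack=[T /] ptr=10 lookahead=num remaining=[num $]
Step 24: shift num. Stack=[T / num] ptr=11 lookahead=$ remaining=[$]
Step 25: reduce F->num. Stack=[T / F] ptr=11 lookahead=$ remaining=[$]
Step 26: reduce T->T / F. Stack=[T] ptr=11 lookahead=$ remaining=[$]
Step 27: reduce E->T. Stack=[E] ptr=11 lookahead=$ remaining=[$]
Step 28: accept. Stack=[E] ptr=11 lookahead=$ remaining=[$]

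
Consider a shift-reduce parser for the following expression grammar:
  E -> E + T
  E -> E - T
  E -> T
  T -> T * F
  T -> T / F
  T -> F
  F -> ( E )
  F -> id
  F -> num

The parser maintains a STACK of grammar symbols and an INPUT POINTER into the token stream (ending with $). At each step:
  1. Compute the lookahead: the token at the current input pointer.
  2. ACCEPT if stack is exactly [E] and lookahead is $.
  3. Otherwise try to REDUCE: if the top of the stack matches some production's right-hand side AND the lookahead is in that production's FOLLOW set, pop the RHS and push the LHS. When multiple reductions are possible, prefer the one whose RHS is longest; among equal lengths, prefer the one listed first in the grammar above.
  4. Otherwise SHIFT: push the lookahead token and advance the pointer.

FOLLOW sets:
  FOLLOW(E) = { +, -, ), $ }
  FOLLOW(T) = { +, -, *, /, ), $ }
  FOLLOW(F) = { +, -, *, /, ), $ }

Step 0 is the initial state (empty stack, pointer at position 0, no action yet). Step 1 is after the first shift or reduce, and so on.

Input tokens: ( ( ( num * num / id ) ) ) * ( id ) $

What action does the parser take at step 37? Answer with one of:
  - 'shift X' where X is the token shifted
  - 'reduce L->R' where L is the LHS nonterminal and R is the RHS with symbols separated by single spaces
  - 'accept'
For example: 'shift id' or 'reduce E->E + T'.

Step 1: shift (. Stack=[(] ptr=1 lookahead=( remaining=[( ( num * num / id ) ) ) * ( id ) $]
Step 2: shift (. Stack=[( (] ptr=2 lookahead=( remaining=[( num * num / id ) ) ) * ( id ) $]
Step 3: shift (. Stack=[( ( (] ptr=3 lookahead=num remaining=[num * num / id ) ) ) * ( id ) $]
Step 4: shift num. Stack=[( ( ( num] ptr=4 lookahead=* remaining=[* num / id ) ) ) * ( id ) $]
Step 5: reduce F->num. Stack=[( ( ( F] ptr=4 lookahead=* remaining=[* num / id ) ) ) * ( id ) $]
Step 6: reduce T->F. Stack=[( ( ( T] ptr=4 lookahead=* remaining=[* num / id ) ) ) * ( id ) $]
Step 7: shift *. Stack=[( ( ( T *] ptr=5 lookahead=num remaining=[num / id ) ) ) * ( id ) $]
Step 8: shift num. Stack=[( ( ( T * num] ptr=6 lookahead=/ remaining=[/ id ) ) ) * ( id ) $]
Step 9: reduce F->num. Stack=[( ( ( T * F] ptr=6 lookahead=/ remaining=[/ id ) ) ) * ( id ) $]
Step 10: reduce T->T * F. Stack=[( ( ( T] ptr=6 lookahead=/ remaining=[/ id ) ) ) * ( id ) $]
Step 11: shift /. Stack=[( ( ( T /] ptr=7 lookahead=id remaining=[id ) ) ) * ( id ) $]
Step 12: shift id. Stack=[( ( ( T / id] ptr=8 lookahead=) remaining=[) ) ) * ( id ) $]
Step 13: reduce F->id. Stack=[( ( ( T / F] ptr=8 lookahead=) remaining=[) ) ) * ( id ) $]
Step 14: reduce T->T / F. Stack=[( ( ( T] ptr=8 lookahead=) remaining=[) ) ) * ( id ) $]
Step 15: reduce E->T. Stack=[( ( ( E] ptr=8 lookahead=) remaining=[) ) ) * ( id ) $]
Step 16: shift ). Stack=[( ( ( E )] ptr=9 lookahead=) remaining=[) ) * ( id ) $]
Step 17: reduce F->( E ). Stack=[( ( F] ptr=9 lookahead=) remaining=[) ) * ( id ) $]
Step 18: reduce T->F. Stack=[( ( T] ptr=9 lookahead=) remaining=[) ) * ( id ) $]
Step 19: reduce E->T. Stack=[( ( E] ptr=9 lookahead=) remaining=[) ) * ( id ) $]
Step 20: shift ). Stack=[( ( E )] ptr=10 lookahead=) remaining=[) * ( id ) $]
Step 21: reduce F->( E ). Stack=[( F] ptr=10 lookahead=) remaining=[) * ( id ) $]
Step 22: reduce T->F. Stack=[( T] ptr=10 lookahead=) remaining=[) * ( id ) $]
Step 23: reduce E->T. Stack=[( E] ptr=10 lookahead=) remaining=[) * ( id ) $]
Step 24: shift ). Stack=[( E )] ptr=11 lookahead=* remaining=[* ( id ) $]
Step 25: reduce F->( E ). Stack=[F] ptr=11 lookahead=* remaining=[* ( id ) $]
Step 26: reduce T->F. Stack=[T] ptr=11 lookahead=* remaining=[* ( id ) $]
Step 27: shift *. Stack=[T *] ptr=12 lookahead=( remaining=[( id ) $]
Step 28: shift (. Stack=[T * (] ptr=13 lookahead=id remaining=[id ) $]
Step 29: shift id. Stack=[T * ( id] ptr=14 lookahead=) remaining=[) $]
Step 30: reduce F->id. Stack=[T * ( F] ptr=14 lookahead=) remaining=[) $]
Step 31: reduce T->F. Stack=[T * ( T] ptr=14 lookahead=) remaining=[) $]
Step 32: reduce E->T. Stack=[T * ( E] ptr=14 lookahead=) remaining=[) $]
Step 33: shift ). Stack=[T * ( E )] ptr=15 lookahead=$ remaining=[$]
Step 34: reduce F->( E ). Stack=[T * F] ptr=15 lookahead=$ remaining=[$]
Step 35: reduce T->T * F. Stack=[T] ptr=15 lookahead=$ remaining=[$]
Step 36: reduce E->T. Stack=[E] ptr=15 lookahead=$ remaining=[$]
Step 37: accept. Stack=[E] ptr=15 lookahead=$ remaining=[$]

Answer: accept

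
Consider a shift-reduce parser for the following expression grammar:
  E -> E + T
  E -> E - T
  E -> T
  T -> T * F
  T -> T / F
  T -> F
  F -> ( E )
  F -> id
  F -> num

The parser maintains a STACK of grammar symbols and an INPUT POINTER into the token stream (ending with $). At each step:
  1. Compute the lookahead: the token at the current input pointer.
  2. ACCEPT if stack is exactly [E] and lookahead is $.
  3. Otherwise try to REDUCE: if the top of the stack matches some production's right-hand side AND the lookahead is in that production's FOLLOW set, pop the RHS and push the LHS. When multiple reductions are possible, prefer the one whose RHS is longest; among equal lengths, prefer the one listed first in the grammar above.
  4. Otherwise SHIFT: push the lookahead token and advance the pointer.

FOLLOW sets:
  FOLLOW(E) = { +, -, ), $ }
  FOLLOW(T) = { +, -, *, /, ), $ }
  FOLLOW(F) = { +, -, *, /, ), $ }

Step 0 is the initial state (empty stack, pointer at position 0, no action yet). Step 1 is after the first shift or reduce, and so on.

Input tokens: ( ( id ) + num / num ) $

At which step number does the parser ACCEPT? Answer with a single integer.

Step 1: shift (. Stack=[(] ptr=1 lookahead=( remaining=[( id ) + num / num ) $]
Step 2: shift (. Stack=[( (] ptr=2 lookahead=id remaining=[id ) + num / num ) $]
Step 3: shift id. Stack=[( ( id] ptr=3 lookahead=) remaining=[) + num / num ) $]
Step 4: reduce F->id. Stack=[( ( F] ptr=3 lookahead=) remaining=[) + num / num ) $]
Step 5: reduce T->F. Stack=[( ( T] ptr=3 lookahead=) remaining=[) + num / num ) $]
Step 6: reduce E->T. Stack=[( ( E] ptr=3 lookahead=) remaining=[) + num / num ) $]
Step 7: shift ). Stack=[( ( E )] ptr=4 lookahead=+ remaining=[+ num / num ) $]
Step 8: reduce F->( E ). Stack=[( F] ptr=4 lookahead=+ remaining=[+ num / num ) $]
Step 9: reduce T->F. Stack=[( T] ptr=4 lookahead=+ remaining=[+ num / num ) $]
Step 10: reduce E->T. Stack=[( E] ptr=4 lookahead=+ remaining=[+ num / num ) $]
Step 11: shift +. Stack=[( E +] ptr=5 lookahead=num remaining=[num / num ) $]
Step 12: shift num. Stack=[( E + num] ptr=6 lookahead=/ remaining=[/ num ) $]
Step 13: reduce F->num. Stack=[( E + F] ptr=6 lookahead=/ remaining=[/ num ) $]
Step 14: reduce T->F. Stack=[( E + T] ptr=6 lookahead=/ remaining=[/ num ) $]
Step 15: shift /. Stack=[( E + T /] ptr=7 lookahead=num remaining=[num ) $]
Step 16: shift num. Stack=[( E + T / num] ptr=8 lookahead=) remaining=[) $]
Step 17: reduce F->num. Stack=[( E + T / F] ptr=8 lookahead=) remaining=[) $]
Step 18: reduce T->T / F. Stack=[( E + T] ptr=8 lookahead=) remaining=[) $]
Step 19: reduce E->E + T. Stack=[( E] ptr=8 lookahead=) remaining=[) $]
Step 20: shift ). Stack=[( E )] ptr=9 lookahead=$ remaining=[$]
Step 21: reduce F->( E ). Stack=[F] ptr=9 lookahead=$ remaining=[$]
Step 22: reduce T->F. Stack=[T] ptr=9 lookahead=$ remaining=[$]
Step 23: reduce E->T. Stack=[E] ptr=9 lookahead=$ remaining=[$]
Step 24: accept. Stack=[E] ptr=9 lookahead=$ remaining=[$]

Answer: 24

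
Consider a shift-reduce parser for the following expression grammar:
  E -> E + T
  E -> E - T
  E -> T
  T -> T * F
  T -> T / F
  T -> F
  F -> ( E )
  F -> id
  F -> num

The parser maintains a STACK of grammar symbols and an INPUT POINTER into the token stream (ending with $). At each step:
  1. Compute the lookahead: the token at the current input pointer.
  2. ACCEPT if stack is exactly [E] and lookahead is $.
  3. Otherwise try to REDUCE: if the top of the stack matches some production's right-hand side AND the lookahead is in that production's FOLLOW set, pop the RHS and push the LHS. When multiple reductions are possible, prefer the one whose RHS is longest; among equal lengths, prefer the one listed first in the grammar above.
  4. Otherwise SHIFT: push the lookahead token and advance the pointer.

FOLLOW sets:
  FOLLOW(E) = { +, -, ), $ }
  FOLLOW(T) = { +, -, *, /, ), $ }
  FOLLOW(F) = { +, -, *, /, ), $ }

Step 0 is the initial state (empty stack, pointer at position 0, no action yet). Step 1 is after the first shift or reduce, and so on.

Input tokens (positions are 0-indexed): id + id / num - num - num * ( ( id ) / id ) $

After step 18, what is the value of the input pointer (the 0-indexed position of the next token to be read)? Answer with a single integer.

Answer: 7

Derivation:
Step 1: shift id. Stack=[id] ptr=1 lookahead=+ remaining=[+ id / num - num - num * ( ( id ) / id ) $]
Step 2: reduce F->id. Stack=[F] ptr=1 lookahead=+ remaining=[+ id / num - num - num * ( ( id ) / id ) $]
Step 3: reduce T->F. Stack=[T] ptr=1 lookahead=+ remaining=[+ id / num - num - num * ( ( id ) / id ) $]
Step 4: reduce E->T. Stack=[E] ptr=1 lookahead=+ remaining=[+ id / num - num - num * ( ( id ) / id ) $]
Step 5: shift +. Stack=[E +] ptr=2 lookahead=id remaining=[id / num - num - num * ( ( id ) / id ) $]
Step 6: shift id. Stack=[E + id] ptr=3 lookahead=/ remaining=[/ num - num - num * ( ( id ) / id ) $]
Step 7: reduce F->id. Stack=[E + F] ptr=3 lookahead=/ remaining=[/ num - num - num * ( ( id ) / id ) $]
Step 8: reduce T->F. Stack=[E + T] ptr=3 lookahead=/ remaining=[/ num - num - num * ( ( id ) / id ) $]
Step 9: shift /. Stack=[E + T /] ptr=4 lookahead=num remaining=[num - num - num * ( ( id ) / id ) $]
Step 10: shift num. Stack=[E + T / num] ptr=5 lookahead=- remaining=[- num - num * ( ( id ) / id ) $]
Step 11: reduce F->num. Stack=[E + T / F] ptr=5 lookahead=- remaining=[- num - num * ( ( id ) / id ) $]
Step 12: reduce T->T / F. Stack=[E + T] ptr=5 lookahead=- remaining=[- num - num * ( ( id ) / id ) $]
Step 13: reduce E->E + T. Stack=[E] ptr=5 lookahead=- remaining=[- num - num * ( ( id ) / id ) $]
Step 14: shift -. Stack=[E -] ptr=6 lookahead=num remaining=[num - num * ( ( id ) / id ) $]
Step 15: shift num. Stack=[E - num] ptr=7 lookahead=- remaining=[- num * ( ( id ) / id ) $]
Step 16: reduce F->num. Stack=[E - F] ptr=7 lookahead=- remaining=[- num * ( ( id ) / id ) $]
Step 17: reduce T->F. Stack=[E - T] ptr=7 lookahead=- remaining=[- num * ( ( id ) / id ) $]
Step 18: reduce E->E - T. Stack=[E] ptr=7 lookahead=- remaining=[- num * ( ( id ) / id ) $]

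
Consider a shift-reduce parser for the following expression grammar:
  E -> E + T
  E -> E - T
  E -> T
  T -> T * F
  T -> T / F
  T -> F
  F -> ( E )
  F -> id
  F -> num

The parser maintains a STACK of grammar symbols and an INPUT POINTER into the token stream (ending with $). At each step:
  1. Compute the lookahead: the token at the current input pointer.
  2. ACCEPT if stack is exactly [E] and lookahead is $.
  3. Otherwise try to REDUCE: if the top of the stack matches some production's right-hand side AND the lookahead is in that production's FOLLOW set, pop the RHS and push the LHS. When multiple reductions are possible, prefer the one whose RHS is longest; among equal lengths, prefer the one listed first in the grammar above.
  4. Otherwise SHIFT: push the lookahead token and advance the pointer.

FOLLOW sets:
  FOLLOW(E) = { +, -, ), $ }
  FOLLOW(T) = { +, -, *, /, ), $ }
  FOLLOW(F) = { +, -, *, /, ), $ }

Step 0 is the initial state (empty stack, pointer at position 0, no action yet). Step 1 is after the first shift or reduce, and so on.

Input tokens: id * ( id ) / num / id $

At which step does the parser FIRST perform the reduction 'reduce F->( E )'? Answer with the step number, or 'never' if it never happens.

Answer: 11

Derivation:
Step 1: shift id. Stack=[id] ptr=1 lookahead=* remaining=[* ( id ) / num / id $]
Step 2: reduce F->id. Stack=[F] ptr=1 lookahead=* remaining=[* ( id ) / num / id $]
Step 3: reduce T->F. Stack=[T] ptr=1 lookahead=* remaining=[* ( id ) / num / id $]
Step 4: shift *. Stack=[T *] ptr=2 lookahead=( remaining=[( id ) / num / id $]
Step 5: shift (. Stack=[T * (] ptr=3 lookahead=id remaining=[id ) / num / id $]
Step 6: shift id. Stack=[T * ( id] ptr=4 lookahead=) remaining=[) / num / id $]
Step 7: reduce F->id. Stack=[T * ( F] ptr=4 lookahead=) remaining=[) / num / id $]
Step 8: reduce T->F. Stack=[T * ( T] ptr=4 lookahead=) remaining=[) / num / id $]
Step 9: reduce E->T. Stack=[T * ( E] ptr=4 lookahead=) remaining=[) / num / id $]
Step 10: shift ). Stack=[T * ( E )] ptr=5 lookahead=/ remaining=[/ num / id $]
Step 11: reduce F->( E ). Stack=[T * F] ptr=5 lookahead=/ remaining=[/ num / id $]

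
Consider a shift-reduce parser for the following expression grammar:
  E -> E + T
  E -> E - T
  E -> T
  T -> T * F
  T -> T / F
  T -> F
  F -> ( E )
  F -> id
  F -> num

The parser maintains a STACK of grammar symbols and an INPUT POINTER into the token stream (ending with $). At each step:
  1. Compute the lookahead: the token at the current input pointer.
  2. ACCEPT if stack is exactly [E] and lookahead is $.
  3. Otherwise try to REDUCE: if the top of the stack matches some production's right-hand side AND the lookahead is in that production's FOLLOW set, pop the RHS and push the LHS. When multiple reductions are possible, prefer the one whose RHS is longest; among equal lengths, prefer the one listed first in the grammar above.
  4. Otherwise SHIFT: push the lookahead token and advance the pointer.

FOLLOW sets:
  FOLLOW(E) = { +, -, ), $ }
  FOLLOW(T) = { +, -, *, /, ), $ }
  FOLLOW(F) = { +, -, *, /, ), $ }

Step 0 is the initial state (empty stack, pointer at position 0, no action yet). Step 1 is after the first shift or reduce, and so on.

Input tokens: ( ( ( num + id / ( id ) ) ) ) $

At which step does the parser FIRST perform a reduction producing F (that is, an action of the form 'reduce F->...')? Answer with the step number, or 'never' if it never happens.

Answer: 5

Derivation:
Step 1: shift (. Stack=[(] ptr=1 lookahead=( remaining=[( ( num + id / ( id ) ) ) ) $]
Step 2: shift (. Stack=[( (] ptr=2 lookahead=( remaining=[( num + id / ( id ) ) ) ) $]
Step 3: shift (. Stack=[( ( (] ptr=3 lookahead=num remaining=[num + id / ( id ) ) ) ) $]
Step 4: shift num. Stack=[( ( ( num] ptr=4 lookahead=+ remaining=[+ id / ( id ) ) ) ) $]
Step 5: reduce F->num. Stack=[( ( ( F] ptr=4 lookahead=+ remaining=[+ id / ( id ) ) ) ) $]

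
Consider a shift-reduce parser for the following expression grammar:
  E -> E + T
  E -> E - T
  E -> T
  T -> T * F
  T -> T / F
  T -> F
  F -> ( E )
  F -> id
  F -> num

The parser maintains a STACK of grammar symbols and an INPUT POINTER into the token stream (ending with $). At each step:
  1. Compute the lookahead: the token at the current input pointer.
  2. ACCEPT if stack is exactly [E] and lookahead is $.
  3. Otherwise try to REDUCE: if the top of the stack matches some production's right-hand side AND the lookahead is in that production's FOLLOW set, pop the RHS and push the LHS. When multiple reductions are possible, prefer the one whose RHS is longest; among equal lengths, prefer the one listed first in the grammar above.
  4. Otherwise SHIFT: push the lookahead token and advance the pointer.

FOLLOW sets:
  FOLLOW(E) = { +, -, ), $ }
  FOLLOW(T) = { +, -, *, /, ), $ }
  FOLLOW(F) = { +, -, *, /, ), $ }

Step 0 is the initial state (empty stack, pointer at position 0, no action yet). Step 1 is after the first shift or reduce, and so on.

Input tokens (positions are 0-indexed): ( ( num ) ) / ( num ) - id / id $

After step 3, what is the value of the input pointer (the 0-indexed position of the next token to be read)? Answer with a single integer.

Answer: 3

Derivation:
Step 1: shift (. Stack=[(] ptr=1 lookahead=( remaining=[( num ) ) / ( num ) - id / id $]
Step 2: shift (. Stack=[( (] ptr=2 lookahead=num remaining=[num ) ) / ( num ) - id / id $]
Step 3: shift num. Stack=[( ( num] ptr=3 lookahead=) remaining=[) ) / ( num ) - id / id $]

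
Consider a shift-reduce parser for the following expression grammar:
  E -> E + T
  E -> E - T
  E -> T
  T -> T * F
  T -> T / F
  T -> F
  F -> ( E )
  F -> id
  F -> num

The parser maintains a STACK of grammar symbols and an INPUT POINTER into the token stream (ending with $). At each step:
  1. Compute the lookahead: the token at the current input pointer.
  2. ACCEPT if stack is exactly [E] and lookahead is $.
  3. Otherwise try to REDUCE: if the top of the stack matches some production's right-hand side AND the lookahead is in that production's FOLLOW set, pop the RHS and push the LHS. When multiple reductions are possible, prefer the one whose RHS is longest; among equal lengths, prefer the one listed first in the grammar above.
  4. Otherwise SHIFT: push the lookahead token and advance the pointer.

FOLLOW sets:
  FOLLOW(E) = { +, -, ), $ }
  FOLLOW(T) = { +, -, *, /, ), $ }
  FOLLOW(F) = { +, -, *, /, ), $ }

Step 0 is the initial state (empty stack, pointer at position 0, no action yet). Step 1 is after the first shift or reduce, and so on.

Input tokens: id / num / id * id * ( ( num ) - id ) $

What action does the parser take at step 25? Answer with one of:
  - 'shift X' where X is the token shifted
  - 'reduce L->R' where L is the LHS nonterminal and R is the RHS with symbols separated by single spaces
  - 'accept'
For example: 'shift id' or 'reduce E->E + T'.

Answer: reduce T->F

Derivation:
Step 1: shift id. Stack=[id] ptr=1 lookahead=/ remaining=[/ num / id * id * ( ( num ) - id ) $]
Step 2: reduce F->id. Stack=[F] ptr=1 lookahead=/ remaining=[/ num / id * id * ( ( num ) - id ) $]
Step 3: reduce T->F. Stack=[T] ptr=1 lookahead=/ remaining=[/ num / id * id * ( ( num ) - id ) $]
Step 4: shift /. Stack=[T /] ptr=2 lookahead=num remaining=[num / id * id * ( ( num ) - id ) $]
Step 5: shift num. Stack=[T / num] ptr=3 lookahead=/ remaining=[/ id * id * ( ( num ) - id ) $]
Step 6: reduce F->num. Stack=[T / F] ptr=3 lookahead=/ remaining=[/ id * id * ( ( num ) - id ) $]
Step 7: reduce T->T / F. Stack=[T] ptr=3 lookahead=/ remaining=[/ id * id * ( ( num ) - id ) $]
Step 8: shift /. Stack=[T /] ptr=4 lookahead=id remaining=[id * id * ( ( num ) - id ) $]
Step 9: shift id. Stack=[T / id] ptr=5 lookahead=* remaining=[* id * ( ( num ) - id ) $]
Step 10: reduce F->id. Stack=[T / F] ptr=5 lookahead=* remaining=[* id * ( ( num ) - id ) $]
Step 11: reduce T->T / F. Stack=[T] ptr=5 lookahead=* remaining=[* id * ( ( num ) - id ) $]
Step 12: shift *. Stack=[T *] ptr=6 lookahead=id remaining=[id * ( ( num ) - id ) $]
Step 13: shift id. Stack=[T * id] ptr=7 lookahead=* remaining=[* ( ( num ) - id ) $]
Step 14: reduce F->id. Stack=[T * F] ptr=7 lookahead=* remaining=[* ( ( num ) - id ) $]
Step 15: reduce T->T * F. Stack=[T] ptr=7 lookahead=* remaining=[* ( ( num ) - id ) $]
Step 16: shift *. Stack=[T *] ptr=8 lookahead=( remaining=[( ( num ) - id ) $]
Step 17: shift (. Stack=[T * (] ptr=9 lookahead=( remaining=[( num ) - id ) $]
Step 18: shift (. Stack=[T * ( (] ptr=10 lookahead=num remaining=[num ) - id ) $]
Step 19: shift num. Stack=[T * ( ( num] ptr=11 lookahead=) remaining=[) - id ) $]
Step 20: reduce F->num. Stack=[T * ( ( F] ptr=11 lookahead=) remaining=[) - id ) $]
Step 21: reduce T->F. Stack=[T * ( ( T] ptr=11 lookahead=) remaining=[) - id ) $]
Step 22: reduce E->T. Stack=[T * ( ( E] ptr=11 lookahead=) remaining=[) - id ) $]
Step 23: shift ). Stack=[T * ( ( E )] ptr=12 lookahead=- remaining=[- id ) $]
Step 24: reduce F->( E ). Stack=[T * ( F] ptr=12 lookahead=- remaining=[- id ) $]
Step 25: reduce T->F. Stack=[T * ( T] ptr=12 lookahead=- remaining=[- id ) $]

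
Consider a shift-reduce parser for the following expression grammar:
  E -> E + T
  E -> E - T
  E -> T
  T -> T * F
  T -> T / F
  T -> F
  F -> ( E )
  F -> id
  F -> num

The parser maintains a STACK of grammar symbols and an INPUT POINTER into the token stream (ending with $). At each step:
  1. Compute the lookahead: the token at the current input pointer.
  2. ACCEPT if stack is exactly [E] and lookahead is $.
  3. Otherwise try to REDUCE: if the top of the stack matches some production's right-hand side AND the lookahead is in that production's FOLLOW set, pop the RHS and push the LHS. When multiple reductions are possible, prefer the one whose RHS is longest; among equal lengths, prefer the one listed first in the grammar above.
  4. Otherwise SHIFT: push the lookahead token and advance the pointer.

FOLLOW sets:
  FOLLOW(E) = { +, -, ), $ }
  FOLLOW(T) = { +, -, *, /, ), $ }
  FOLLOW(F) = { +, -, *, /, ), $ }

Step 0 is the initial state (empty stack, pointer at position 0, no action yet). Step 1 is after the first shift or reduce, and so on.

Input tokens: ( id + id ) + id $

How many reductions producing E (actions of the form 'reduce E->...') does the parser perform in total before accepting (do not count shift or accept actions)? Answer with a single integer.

Step 1: shift (. Stack=[(] ptr=1 lookahead=id remaining=[id + id ) + id $]
Step 2: shift id. Stack=[( id] ptr=2 lookahead=+ remaining=[+ id ) + id $]
Step 3: reduce F->id. Stack=[( F] ptr=2 lookahead=+ remaining=[+ id ) + id $]
Step 4: reduce T->F. Stack=[( T] ptr=2 lookahead=+ remaining=[+ id ) + id $]
Step 5: reduce E->T. Stack=[( E] ptr=2 lookahead=+ remaining=[+ id ) + id $]
Step 6: shift +. Stack=[( E +] ptr=3 lookahead=id remaining=[id ) + id $]
Step 7: shift id. Stack=[( E + id] ptr=4 lookahead=) remaining=[) + id $]
Step 8: reduce F->id. Stack=[( E + F] ptr=4 lookahead=) remaining=[) + id $]
Step 9: reduce T->F. Stack=[( E + T] ptr=4 lookahead=) remaining=[) + id $]
Step 10: reduce E->E + T. Stack=[( E] ptr=4 lookahead=) remaining=[) + id $]
Step 11: shift ). Stack=[( E )] ptr=5 lookahead=+ remaining=[+ id $]
Step 12: reduce F->( E ). Stack=[F] ptr=5 lookahead=+ remaining=[+ id $]
Step 13: reduce T->F. Stack=[T] ptr=5 lookahead=+ remaining=[+ id $]
Step 14: reduce E->T. Stack=[E] ptr=5 lookahead=+ remaining=[+ id $]
Step 15: shift +. Stack=[E +] ptr=6 lookahead=id remaining=[id $]
Step 16: shift id. Stack=[E + id] ptr=7 lookahead=$ remaining=[$]
Step 17: reduce F->id. Stack=[E + F] ptr=7 lookahead=$ remaining=[$]
Step 18: reduce T->F. Stack=[E + T] ptr=7 lookahead=$ remaining=[$]
Step 19: reduce E->E + T. Stack=[E] ptr=7 lookahead=$ remaining=[$]
Step 20: accept. Stack=[E] ptr=7 lookahead=$ remaining=[$]

Answer: 4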